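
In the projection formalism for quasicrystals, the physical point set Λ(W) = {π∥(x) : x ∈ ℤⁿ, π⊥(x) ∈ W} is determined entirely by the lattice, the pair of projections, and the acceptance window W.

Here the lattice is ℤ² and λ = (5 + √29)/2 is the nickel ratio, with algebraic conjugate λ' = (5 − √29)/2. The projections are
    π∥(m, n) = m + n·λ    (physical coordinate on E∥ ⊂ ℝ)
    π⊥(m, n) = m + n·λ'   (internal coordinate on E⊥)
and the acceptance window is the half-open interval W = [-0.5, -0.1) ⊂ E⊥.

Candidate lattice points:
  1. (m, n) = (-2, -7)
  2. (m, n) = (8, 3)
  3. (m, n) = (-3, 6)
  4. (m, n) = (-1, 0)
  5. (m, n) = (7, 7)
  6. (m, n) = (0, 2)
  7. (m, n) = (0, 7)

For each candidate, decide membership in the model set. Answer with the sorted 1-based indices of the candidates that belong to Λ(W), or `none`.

Numerically λ ≈ 5.19258 and λ' = −1/λ ≈ -0.19258.
[1] lift (-2,-7): star map gives -0.65192; window check -0.5 ≤ -0.65192 < -0.1 is false → out
[2] lift (8,3): star map gives 7.42225; window check -0.5 ≤ 7.42225 < -0.1 is false → out
[3] lift (-3,6): star map gives -4.15549; window check -0.5 ≤ -4.15549 < -0.1 is false → out
[4] lift (-1,0): star map gives -1.00000; window check -0.5 ≤ -1.00000 < -0.1 is false → out
[5] lift (7,7): star map gives 5.65192; window check -0.5 ≤ 5.65192 < -0.1 is false → out
[6] lift (0,2): star map gives -0.38516; window check -0.5 ≤ -0.38516 < -0.1 is true → IN Λ
[7] lift (0,7): star map gives -1.34808; window check -0.5 ≤ -1.34808 < -0.1 is false → out

6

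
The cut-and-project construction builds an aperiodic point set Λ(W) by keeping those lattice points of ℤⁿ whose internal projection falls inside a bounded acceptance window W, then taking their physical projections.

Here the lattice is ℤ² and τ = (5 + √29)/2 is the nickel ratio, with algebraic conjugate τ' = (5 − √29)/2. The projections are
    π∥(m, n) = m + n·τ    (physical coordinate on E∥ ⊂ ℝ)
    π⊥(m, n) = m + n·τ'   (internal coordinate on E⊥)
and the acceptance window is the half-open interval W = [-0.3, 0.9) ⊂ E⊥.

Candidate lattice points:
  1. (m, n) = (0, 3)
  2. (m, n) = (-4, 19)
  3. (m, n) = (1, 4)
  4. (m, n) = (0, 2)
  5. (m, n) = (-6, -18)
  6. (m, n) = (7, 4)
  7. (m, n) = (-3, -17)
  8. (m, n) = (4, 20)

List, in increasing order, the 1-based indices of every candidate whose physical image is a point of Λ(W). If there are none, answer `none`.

τ' = (5−√29)/2 ≈ -0.1926.
[1] lift (0,3): star map gives -0.5777; window check -0.3 ≤ -0.5777 < 0.9 is false → out
[2] lift (-4,19): star map gives -7.6591; window check -0.3 ≤ -7.6591 < 0.9 is false → out
[3] lift (1,4): star map gives 0.2297; window check -0.3 ≤ 0.2297 < 0.9 is true → IN Λ
[4] lift (0,2): star map gives -0.3852; window check -0.3 ≤ -0.3852 < 0.9 is false → out
[5] lift (-6,-18): star map gives -2.5335; window check -0.3 ≤ -2.5335 < 0.9 is false → out
[6] lift (7,4): star map gives 6.2297; window check -0.3 ≤ 6.2297 < 0.9 is false → out
[7] lift (-3,-17): star map gives 0.2739; window check -0.3 ≤ 0.2739 < 0.9 is true → IN Λ
[8] lift (4,20): star map gives 0.1484; window check -0.3 ≤ 0.1484 < 0.9 is true → IN Λ

3, 7, 8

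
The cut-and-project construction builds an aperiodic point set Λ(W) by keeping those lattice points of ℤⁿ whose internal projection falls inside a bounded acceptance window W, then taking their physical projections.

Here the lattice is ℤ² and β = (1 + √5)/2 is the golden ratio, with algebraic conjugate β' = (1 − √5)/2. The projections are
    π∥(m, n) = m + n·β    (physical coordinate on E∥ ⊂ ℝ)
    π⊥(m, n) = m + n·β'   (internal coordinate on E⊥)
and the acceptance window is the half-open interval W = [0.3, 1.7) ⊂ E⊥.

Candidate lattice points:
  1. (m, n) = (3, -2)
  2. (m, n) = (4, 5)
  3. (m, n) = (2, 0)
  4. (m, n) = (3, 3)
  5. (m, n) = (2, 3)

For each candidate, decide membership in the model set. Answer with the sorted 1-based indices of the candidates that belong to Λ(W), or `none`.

β' = (1−√5)/2 ≈ -0.618034.
[1] lift (3,-2): star map gives 4.236068; window check 0.3 ≤ 4.236068 < 1.7 is false → out
[2] lift (4,5): star map gives 0.909830; window check 0.3 ≤ 0.909830 < 1.7 is true → IN Λ
[3] lift (2,0): star map gives 2.000000; window check 0.3 ≤ 2.000000 < 1.7 is false → out
[4] lift (3,3): star map gives 1.145898; window check 0.3 ≤ 1.145898 < 1.7 is true → IN Λ
[5] lift (2,3): star map gives 0.145898; window check 0.3 ≤ 0.145898 < 1.7 is false → out

2, 4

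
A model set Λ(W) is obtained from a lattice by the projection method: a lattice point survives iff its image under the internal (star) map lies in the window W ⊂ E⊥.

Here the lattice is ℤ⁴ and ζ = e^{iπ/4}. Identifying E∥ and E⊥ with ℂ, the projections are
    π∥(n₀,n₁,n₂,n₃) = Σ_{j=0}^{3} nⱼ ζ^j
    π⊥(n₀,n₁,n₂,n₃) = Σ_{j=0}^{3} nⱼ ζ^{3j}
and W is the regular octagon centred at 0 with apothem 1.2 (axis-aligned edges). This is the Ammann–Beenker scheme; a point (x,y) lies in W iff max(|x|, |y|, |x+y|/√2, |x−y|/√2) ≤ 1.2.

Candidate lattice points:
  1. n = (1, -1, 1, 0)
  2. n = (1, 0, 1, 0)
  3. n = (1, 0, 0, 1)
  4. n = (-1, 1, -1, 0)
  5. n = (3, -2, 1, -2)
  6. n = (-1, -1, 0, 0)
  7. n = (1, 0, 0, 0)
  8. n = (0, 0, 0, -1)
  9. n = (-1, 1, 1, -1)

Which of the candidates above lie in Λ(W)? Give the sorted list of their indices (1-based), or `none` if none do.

π⊥(n) = n₀ + n₁ζ³ + n₂ζ⁶ + n₃ζ⁹ where ζ = e^{iπ/4}.
candidate 1: n = (1, -1, 1, 0) → π⊥ ≈ (+1.7071, -1.7071); max(|x|,|y|,|x±y|/√2) = 2.4142 > 1.2 ⇒ ∉ W
candidate 2: n = (1, 0, 1, 0) → π⊥ ≈ (+1.0000, -1.0000); max(|x|,|y|,|x±y|/√2) = 1.4142 > 1.2 ⇒ ∉ W
candidate 3: n = (1, 0, 0, 1) → π⊥ ≈ (+1.7071, +0.7071); max(|x|,|y|,|x±y|/√2) = 1.7071 > 1.2 ⇒ ∉ W
candidate 4: n = (-1, 1, -1, 0) → π⊥ ≈ (-1.7071, +1.7071); max(|x|,|y|,|x±y|/√2) = 2.4142 > 1.2 ⇒ ∉ W
candidate 5: n = (3, -2, 1, -2) → π⊥ ≈ (+3.0000, -3.8284); max(|x|,|y|,|x±y|/√2) = 4.8284 > 1.2 ⇒ ∉ W
candidate 6: n = (-1, -1, 0, 0) → π⊥ ≈ (-0.2929, -0.7071); max(|x|,|y|,|x±y|/√2) = 0.7071 ≤ 1.2 ⇒ ∈ W
candidate 7: n = (1, 0, 0, 0) → π⊥ ≈ (+1.0000, +0.0000); max(|x|,|y|,|x±y|/√2) = 1.0000 ≤ 1.2 ⇒ ∈ W
candidate 8: n = (0, 0, 0, -1) → π⊥ ≈ (-0.7071, -0.7071); max(|x|,|y|,|x±y|/√2) = 1.0000 ≤ 1.2 ⇒ ∈ W
candidate 9: n = (-1, 1, 1, -1) → π⊥ ≈ (-2.4142, -1.0000); max(|x|,|y|,|x±y|/√2) = 2.4142 > 1.2 ⇒ ∉ W

6, 7, 8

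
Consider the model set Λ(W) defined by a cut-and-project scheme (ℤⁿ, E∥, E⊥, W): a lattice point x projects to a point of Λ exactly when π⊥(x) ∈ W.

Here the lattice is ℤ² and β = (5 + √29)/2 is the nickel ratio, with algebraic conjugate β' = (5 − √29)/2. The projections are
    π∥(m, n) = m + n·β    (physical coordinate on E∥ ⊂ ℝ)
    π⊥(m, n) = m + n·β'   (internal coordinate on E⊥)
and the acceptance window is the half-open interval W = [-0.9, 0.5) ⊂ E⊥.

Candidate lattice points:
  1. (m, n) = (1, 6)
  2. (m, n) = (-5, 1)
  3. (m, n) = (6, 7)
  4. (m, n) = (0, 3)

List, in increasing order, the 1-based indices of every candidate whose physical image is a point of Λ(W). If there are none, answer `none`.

Numerically β ≈ 5.1926 and β' = −1/β ≈ -0.1926.
[1] lift (1,6): star map gives -0.1555; window check -0.9 ≤ -0.1555 < 0.5 is true → IN Λ
[2] lift (-5,1): star map gives -5.1926; window check -0.9 ≤ -5.1926 < 0.5 is false → out
[3] lift (6,7): star map gives 4.6519; window check -0.9 ≤ 4.6519 < 0.5 is false → out
[4] lift (0,3): star map gives -0.5777; window check -0.9 ≤ -0.5777 < 0.5 is true → IN Λ

1, 4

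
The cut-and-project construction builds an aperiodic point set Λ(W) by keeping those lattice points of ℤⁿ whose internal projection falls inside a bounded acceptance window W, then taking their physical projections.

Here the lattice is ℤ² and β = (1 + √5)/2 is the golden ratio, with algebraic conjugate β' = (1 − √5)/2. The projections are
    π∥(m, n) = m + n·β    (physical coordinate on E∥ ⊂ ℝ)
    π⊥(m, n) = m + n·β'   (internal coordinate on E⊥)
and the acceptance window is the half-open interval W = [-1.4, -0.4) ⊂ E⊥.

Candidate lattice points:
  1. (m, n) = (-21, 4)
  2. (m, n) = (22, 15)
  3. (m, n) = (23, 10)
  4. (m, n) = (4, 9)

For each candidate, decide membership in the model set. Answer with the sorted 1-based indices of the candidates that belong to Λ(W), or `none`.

none

Numerically β ≈ 1.6180 and β' = −1/β ≈ -0.6180.
candidate 1: (m,n)=(-21,4) → π∥ = -21+4·β ≈ -14.5279, π⊥ = -21+4·β' ≈ -23.4721 ∉ [-1.4, -0.4) ⇒ out
candidate 2: (m,n)=(22,15) → π∥ = 22+15·β ≈ 46.2705, π⊥ = 22+15·β' ≈ 12.7295 ∉ [-1.4, -0.4) ⇒ out
candidate 3: (m,n)=(23,10) → π∥ = 23+10·β ≈ 39.1803, π⊥ = 23+10·β' ≈ 16.8197 ∉ [-1.4, -0.4) ⇒ out
candidate 4: (m,n)=(4,9) → π∥ = 4+9·β ≈ 18.5623, π⊥ = 4+9·β' ≈ -1.5623 ∉ [-1.4, -0.4) ⇒ out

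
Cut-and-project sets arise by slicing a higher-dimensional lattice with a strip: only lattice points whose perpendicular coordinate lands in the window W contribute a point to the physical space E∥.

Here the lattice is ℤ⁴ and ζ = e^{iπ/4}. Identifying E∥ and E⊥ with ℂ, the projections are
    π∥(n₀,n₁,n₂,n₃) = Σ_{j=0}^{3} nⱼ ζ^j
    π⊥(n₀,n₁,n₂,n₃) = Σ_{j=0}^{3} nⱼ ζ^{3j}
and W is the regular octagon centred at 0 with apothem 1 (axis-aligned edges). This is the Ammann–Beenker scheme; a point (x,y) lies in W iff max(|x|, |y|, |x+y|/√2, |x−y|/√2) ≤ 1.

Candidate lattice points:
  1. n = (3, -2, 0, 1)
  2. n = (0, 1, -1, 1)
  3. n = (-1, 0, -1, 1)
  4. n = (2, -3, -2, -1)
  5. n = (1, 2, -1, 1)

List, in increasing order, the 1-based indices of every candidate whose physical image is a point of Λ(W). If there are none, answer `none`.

With ζ = e^{iπ/4} the internal vectors are ζ^0,ζ^3,ζ^6,ζ^9.
candidate 1: n = (3, -2, 0, 1) → π⊥ ≈ (+5.121320, -0.707107); max(|x|,|y|,|x±y|/√2) = 5.121320 > 1 ⇒ ∉ W
candidate 2: n = (0, 1, -1, 1) → π⊥ ≈ (+0.000000, +2.414214); max(|x|,|y|,|x±y|/√2) = 2.414214 > 1 ⇒ ∉ W
candidate 3: n = (-1, 0, -1, 1) → π⊥ ≈ (-0.292893, +1.707107); max(|x|,|y|,|x±y|/√2) = 1.707107 > 1 ⇒ ∉ W
candidate 4: n = (2, -3, -2, -1) → π⊥ ≈ (+3.414214, -0.828427); max(|x|,|y|,|x±y|/√2) = 3.414214 > 1 ⇒ ∉ W
candidate 5: n = (1, 2, -1, 1) → π⊥ ≈ (+0.292893, +3.121320); max(|x|,|y|,|x±y|/√2) = 3.121320 > 1 ⇒ ∉ W

none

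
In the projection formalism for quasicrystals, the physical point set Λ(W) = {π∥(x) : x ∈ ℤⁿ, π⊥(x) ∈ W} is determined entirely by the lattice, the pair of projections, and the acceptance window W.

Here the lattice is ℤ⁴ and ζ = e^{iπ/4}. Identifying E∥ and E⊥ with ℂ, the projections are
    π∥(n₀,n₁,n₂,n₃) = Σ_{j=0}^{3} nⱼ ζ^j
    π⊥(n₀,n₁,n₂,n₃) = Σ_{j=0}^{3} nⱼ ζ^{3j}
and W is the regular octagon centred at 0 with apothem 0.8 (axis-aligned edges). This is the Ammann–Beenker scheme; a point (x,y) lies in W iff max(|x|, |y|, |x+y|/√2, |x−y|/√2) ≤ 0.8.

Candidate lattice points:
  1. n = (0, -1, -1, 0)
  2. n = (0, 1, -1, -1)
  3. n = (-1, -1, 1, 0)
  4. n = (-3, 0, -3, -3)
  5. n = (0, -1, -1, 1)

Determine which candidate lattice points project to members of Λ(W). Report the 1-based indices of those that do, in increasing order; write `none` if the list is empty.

1

π⊥(n) = n₀ + n₁ζ³ + n₂ζ⁶ + n₃ζ⁹ where ζ = e^{iπ/4}.
#1 (0, -1, -1, 0): internal (0.7071, 0.2929); octagon support 0.7071 vs apothem 0.8 → ∈ W
#2 (0, 1, -1, -1): internal (-1.4142, 1.0000); octagon support 1.7071 vs apothem 0.8 → ∉ W
#3 (-1, -1, 1, 0): internal (-0.2929, -1.7071); octagon support 1.7071 vs apothem 0.8 → ∉ W
#4 (-3, 0, -3, -3): internal (-5.1213, 0.8787); octagon support 5.1213 vs apothem 0.8 → ∉ W
#5 (0, -1, -1, 1): internal (1.4142, 1.0000); octagon support 1.7071 vs apothem 0.8 → ∉ W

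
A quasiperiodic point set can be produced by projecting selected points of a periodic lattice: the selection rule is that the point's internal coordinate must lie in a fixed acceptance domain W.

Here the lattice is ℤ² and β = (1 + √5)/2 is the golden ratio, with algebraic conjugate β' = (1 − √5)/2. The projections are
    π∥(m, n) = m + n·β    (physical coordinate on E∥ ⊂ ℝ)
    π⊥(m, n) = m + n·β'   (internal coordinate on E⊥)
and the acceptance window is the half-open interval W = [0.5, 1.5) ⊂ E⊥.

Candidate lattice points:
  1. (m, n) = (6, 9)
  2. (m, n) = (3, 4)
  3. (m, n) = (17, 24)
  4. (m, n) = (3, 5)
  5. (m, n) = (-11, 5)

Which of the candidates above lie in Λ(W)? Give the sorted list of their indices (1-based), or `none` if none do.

2

β' = (1−√5)/2 ≈ -0.618034.
[1] lift (6,9): star map gives 0.437694; window check 0.5 ≤ 0.437694 < 1.5 is false → out
[2] lift (3,4): star map gives 0.527864; window check 0.5 ≤ 0.527864 < 1.5 is true → IN Λ
[3] lift (17,24): star map gives 2.167184; window check 0.5 ≤ 2.167184 < 1.5 is false → out
[4] lift (3,5): star map gives -0.090170; window check 0.5 ≤ -0.090170 < 1.5 is false → out
[5] lift (-11,5): star map gives -14.090170; window check 0.5 ≤ -14.090170 < 1.5 is false → out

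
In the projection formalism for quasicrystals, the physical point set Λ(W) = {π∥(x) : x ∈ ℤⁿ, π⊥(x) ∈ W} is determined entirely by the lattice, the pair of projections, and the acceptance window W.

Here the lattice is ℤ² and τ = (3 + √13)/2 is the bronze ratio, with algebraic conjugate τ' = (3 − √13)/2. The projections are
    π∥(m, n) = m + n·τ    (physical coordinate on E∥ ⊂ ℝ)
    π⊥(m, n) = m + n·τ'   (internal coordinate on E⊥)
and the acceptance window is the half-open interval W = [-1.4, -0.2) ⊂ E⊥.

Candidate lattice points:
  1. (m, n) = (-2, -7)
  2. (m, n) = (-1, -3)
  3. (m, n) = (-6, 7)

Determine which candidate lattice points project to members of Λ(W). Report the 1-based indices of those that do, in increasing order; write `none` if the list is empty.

Compute τ' = (3−√13)/2 = -0.30278, so π⊥(m,n) = m -0.30278·n.
candidate 1: (m,n)=(-2,-7) → π∥ = -2-7·τ ≈ -25.11943, π⊥ = -2-7·τ' ≈ 0.11943 ∉ [-1.4, -0.2) ⇒ out
candidate 2: (m,n)=(-1,-3) → π∥ = -1-3·τ ≈ -10.90833, π⊥ = -1-3·τ' ≈ -0.09167 ∉ [-1.4, -0.2) ⇒ out
candidate 3: (m,n)=(-6,7) → π∥ = -6+7·τ ≈ 17.11943, π⊥ = -6+7·τ' ≈ -8.11943 ∉ [-1.4, -0.2) ⇒ out

none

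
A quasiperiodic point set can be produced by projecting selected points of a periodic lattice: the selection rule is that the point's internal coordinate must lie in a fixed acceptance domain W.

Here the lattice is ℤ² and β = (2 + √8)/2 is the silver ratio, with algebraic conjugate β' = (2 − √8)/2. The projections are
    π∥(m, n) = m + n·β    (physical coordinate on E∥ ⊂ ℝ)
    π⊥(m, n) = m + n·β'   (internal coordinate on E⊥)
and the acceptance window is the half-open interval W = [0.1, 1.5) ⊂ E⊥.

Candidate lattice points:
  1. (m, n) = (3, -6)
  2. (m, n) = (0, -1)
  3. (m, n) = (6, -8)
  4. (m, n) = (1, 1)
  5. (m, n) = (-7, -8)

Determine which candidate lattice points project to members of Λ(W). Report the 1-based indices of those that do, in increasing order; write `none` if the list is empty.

2, 4

Numerically β ≈ 2.4142 and β' = −1/β ≈ -0.4142.
[1] lift (3,-6): star map gives 5.4853; window check 0.1 ≤ 5.4853 < 1.5 is false → out
[2] lift (0,-1): star map gives 0.4142; window check 0.1 ≤ 0.4142 < 1.5 is true → IN Λ
[3] lift (6,-8): star map gives 9.3137; window check 0.1 ≤ 9.3137 < 1.5 is false → out
[4] lift (1,1): star map gives 0.5858; window check 0.1 ≤ 0.5858 < 1.5 is true → IN Λ
[5] lift (-7,-8): star map gives -3.6863; window check 0.1 ≤ -3.6863 < 1.5 is false → out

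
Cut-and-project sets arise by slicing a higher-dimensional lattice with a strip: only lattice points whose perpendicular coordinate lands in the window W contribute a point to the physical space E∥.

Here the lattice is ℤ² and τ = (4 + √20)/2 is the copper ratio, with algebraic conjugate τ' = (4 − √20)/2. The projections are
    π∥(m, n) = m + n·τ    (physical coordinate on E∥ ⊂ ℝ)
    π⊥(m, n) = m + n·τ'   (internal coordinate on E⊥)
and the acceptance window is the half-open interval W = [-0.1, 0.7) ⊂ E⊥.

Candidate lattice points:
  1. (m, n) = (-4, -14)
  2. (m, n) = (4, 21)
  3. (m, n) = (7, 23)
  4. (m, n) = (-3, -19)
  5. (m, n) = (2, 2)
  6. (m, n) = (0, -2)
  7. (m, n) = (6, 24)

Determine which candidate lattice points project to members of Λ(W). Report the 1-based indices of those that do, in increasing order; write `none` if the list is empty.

Numerically τ ≈ 4.2361 and τ' = −1/τ ≈ -0.2361.
candidate 1: (m,n)=(-4,-14) → π∥ = -4-14·τ ≈ -63.3050, π⊥ = -4-14·τ' ≈ -0.6950 ∉ [-0.1, 0.7) ⇒ out
candidate 2: (m,n)=(4,21) → π∥ = 4+21·τ ≈ 92.9574, π⊥ = 4+21·τ' ≈ -0.9574 ∉ [-0.1, 0.7) ⇒ out
candidate 3: (m,n)=(7,23) → π∥ = 7+23·τ ≈ 104.4296, π⊥ = 7+23·τ' ≈ 1.5704 ∉ [-0.1, 0.7) ⇒ out
candidate 4: (m,n)=(-3,-19) → π∥ = -3-19·τ ≈ -83.4853, π⊥ = -3-19·τ' ≈ 1.4853 ∉ [-0.1, 0.7) ⇒ out
candidate 5: (m,n)=(2,2) → π∥ = 2+2·τ ≈ 10.4721, π⊥ = 2+2·τ' ≈ 1.5279 ∉ [-0.1, 0.7) ⇒ out
candidate 6: (m,n)=(0,-2) → π∥ = 0-2·τ ≈ -8.4721, π⊥ = 0-2·τ' ≈ 0.4721 ∈ [-0.1, 0.7) ⇒ IN Λ
candidate 7: (m,n)=(6,24) → π∥ = 6+24·τ ≈ 107.6656, π⊥ = 6+24·τ' ≈ 0.3344 ∈ [-0.1, 0.7) ⇒ IN Λ

6, 7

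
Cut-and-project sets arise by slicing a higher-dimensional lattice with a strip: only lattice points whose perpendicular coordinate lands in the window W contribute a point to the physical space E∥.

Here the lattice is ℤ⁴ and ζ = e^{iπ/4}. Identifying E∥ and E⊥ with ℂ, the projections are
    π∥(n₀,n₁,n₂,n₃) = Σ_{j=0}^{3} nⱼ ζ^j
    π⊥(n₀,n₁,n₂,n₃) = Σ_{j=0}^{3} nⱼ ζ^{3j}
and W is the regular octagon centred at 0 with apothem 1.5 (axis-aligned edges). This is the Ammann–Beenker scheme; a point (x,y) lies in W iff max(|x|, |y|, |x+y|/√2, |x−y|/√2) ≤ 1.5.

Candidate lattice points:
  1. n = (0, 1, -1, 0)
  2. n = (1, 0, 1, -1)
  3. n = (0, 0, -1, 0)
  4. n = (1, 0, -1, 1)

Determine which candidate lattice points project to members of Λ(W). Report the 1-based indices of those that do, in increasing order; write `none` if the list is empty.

3

Internal map: ζ^{3j} for j=0..3 gives (1,0), (−√2/2,√2/2), (0,−1), (√2/2,√2/2).
#1 (0, 1, -1, 0): internal (-0.707107, 1.707107); octagon support 1.707107 vs apothem 1.5 → ∉ W
#2 (1, 0, 1, -1): internal (0.292893, -1.707107); octagon support 1.707107 vs apothem 1.5 → ∉ W
#3 (0, 0, -1, 0): internal (0.000000, 1.000000); octagon support 1.000000 vs apothem 1.5 → ∈ W
#4 (1, 0, -1, 1): internal (1.707107, 1.707107); octagon support 2.414214 vs apothem 1.5 → ∉ W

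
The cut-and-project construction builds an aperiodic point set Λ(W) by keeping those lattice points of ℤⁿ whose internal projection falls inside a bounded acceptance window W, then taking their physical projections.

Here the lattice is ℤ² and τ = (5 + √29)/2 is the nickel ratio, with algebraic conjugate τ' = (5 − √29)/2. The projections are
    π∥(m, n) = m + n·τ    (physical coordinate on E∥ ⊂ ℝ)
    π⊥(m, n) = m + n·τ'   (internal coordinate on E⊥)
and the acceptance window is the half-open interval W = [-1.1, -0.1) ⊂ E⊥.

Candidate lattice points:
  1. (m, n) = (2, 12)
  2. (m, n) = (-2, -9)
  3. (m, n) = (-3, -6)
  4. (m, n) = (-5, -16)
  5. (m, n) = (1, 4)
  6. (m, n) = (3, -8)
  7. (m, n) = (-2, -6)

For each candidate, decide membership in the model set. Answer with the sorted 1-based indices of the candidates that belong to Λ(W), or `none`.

Compute τ' = (5−√29)/2 = -0.192582, so π⊥(m,n) = m -0.192582·n.
#1 (2,12): internal coord 2 + (12)·τ' = -0.310989; -0.310989 ∈ [-1.1, -0.1) → IN Λ
#2 (-2,-9): internal coord -2 + (-9)·τ' = -0.266758; -0.266758 ∈ [-1.1, -0.1) → IN Λ
#3 (-3,-6): internal coord -3 + (-6)·τ' = -1.844506; -1.844506 ∉ [-1.1, -0.1) → out
#4 (-5,-16): internal coord -5 + (-16)·τ' = -1.918682; -1.918682 ∉ [-1.1, -0.1) → out
#5 (1,4): internal coord 1 + (4)·τ' = +0.229670; +0.229670 ∉ [-1.1, -0.1) → out
#6 (3,-8): internal coord 3 + (-8)·τ' = +4.540659; +4.540659 ∉ [-1.1, -0.1) → out
#7 (-2,-6): internal coord -2 + (-6)·τ' = -0.844506; -0.844506 ∈ [-1.1, -0.1) → IN Λ

1, 2, 7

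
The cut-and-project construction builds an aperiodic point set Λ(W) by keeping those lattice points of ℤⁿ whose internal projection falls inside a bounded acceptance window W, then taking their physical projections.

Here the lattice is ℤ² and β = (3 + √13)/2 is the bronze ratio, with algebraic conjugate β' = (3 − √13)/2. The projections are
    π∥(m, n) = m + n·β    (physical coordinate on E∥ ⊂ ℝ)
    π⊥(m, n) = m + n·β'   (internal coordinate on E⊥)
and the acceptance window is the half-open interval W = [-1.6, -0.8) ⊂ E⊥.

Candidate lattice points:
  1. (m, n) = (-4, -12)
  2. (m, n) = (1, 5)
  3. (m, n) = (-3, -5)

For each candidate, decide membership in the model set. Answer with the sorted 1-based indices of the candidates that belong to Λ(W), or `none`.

Numerically β ≈ 3.3028 and β' = −1/β ≈ -0.3028.
#1 (-4,-12): internal coord -4 + (-12)·β' = -0.3667; -0.3667 ∉ [-1.6, -0.8) → out
#2 (1,5): internal coord 1 + (5)·β' = -0.5139; -0.5139 ∉ [-1.6, -0.8) → out
#3 (-3,-5): internal coord -3 + (-5)·β' = -1.4861; -1.4861 ∈ [-1.6, -0.8) → IN Λ

3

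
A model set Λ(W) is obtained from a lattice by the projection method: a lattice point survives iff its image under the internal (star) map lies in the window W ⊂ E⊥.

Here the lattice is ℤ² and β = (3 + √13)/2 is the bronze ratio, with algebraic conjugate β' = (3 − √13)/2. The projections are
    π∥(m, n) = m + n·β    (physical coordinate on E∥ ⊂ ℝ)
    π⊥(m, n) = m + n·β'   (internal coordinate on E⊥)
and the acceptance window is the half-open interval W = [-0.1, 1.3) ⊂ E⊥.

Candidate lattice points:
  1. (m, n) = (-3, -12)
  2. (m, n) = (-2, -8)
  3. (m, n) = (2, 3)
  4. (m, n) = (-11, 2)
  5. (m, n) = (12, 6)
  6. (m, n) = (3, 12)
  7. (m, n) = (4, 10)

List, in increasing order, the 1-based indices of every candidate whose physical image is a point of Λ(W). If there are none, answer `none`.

Numerically β ≈ 3.302776 and β' = −1/β ≈ -0.302776.
#1 (-3,-12): internal coord -3 + (-12)·β' = +0.633308; +0.633308 ∈ [-0.1, 1.3) → IN Λ
#2 (-2,-8): internal coord -2 + (-8)·β' = +0.422205; +0.422205 ∈ [-0.1, 1.3) → IN Λ
#3 (2,3): internal coord 2 + (3)·β' = +1.091673; +1.091673 ∈ [-0.1, 1.3) → IN Λ
#4 (-11,2): internal coord -11 + (2)·β' = -11.605551; -11.605551 ∉ [-0.1, 1.3) → out
#5 (12,6): internal coord 12 + (6)·β' = +10.183346; +10.183346 ∉ [-0.1, 1.3) → out
#6 (3,12): internal coord 3 + (12)·β' = -0.633308; -0.633308 ∉ [-0.1, 1.3) → out
#7 (4,10): internal coord 4 + (10)·β' = +0.972244; +0.972244 ∈ [-0.1, 1.3) → IN Λ

1, 2, 3, 7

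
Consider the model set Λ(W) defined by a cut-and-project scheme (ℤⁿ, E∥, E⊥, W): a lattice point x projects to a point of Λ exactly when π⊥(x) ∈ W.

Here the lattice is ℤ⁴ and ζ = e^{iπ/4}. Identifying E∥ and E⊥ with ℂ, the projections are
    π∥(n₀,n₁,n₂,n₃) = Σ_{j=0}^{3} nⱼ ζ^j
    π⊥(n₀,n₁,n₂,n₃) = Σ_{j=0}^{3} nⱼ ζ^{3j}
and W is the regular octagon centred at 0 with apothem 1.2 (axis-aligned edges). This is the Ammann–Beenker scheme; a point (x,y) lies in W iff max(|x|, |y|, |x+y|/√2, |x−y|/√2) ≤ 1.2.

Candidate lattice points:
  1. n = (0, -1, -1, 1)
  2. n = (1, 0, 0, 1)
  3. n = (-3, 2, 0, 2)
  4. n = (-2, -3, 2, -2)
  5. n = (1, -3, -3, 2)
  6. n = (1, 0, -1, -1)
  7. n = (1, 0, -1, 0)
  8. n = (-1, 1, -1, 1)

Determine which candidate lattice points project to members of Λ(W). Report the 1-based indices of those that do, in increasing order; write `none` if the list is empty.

6

Internal map: ζ^{3j} for j=0..3 gives (1,0), (−√2/2,√2/2), (0,−1), (√2/2,√2/2).
candidate 1: n = (0, -1, -1, 1) → π⊥ ≈ (+1.4142, +1.0000); max(|x|,|y|,|x±y|/√2) = 1.7071 > 1.2 ⇒ ∉ W
candidate 2: n = (1, 0, 0, 1) → π⊥ ≈ (+1.7071, +0.7071); max(|x|,|y|,|x±y|/√2) = 1.7071 > 1.2 ⇒ ∉ W
candidate 3: n = (-3, 2, 0, 2) → π⊥ ≈ (-3.0000, +2.8284); max(|x|,|y|,|x±y|/√2) = 4.1213 > 1.2 ⇒ ∉ W
candidate 4: n = (-2, -3, 2, -2) → π⊥ ≈ (-1.2929, -5.5355); max(|x|,|y|,|x±y|/√2) = 5.5355 > 1.2 ⇒ ∉ W
candidate 5: n = (1, -3, -3, 2) → π⊥ ≈ (+4.5355, +2.2929); max(|x|,|y|,|x±y|/√2) = 4.8284 > 1.2 ⇒ ∉ W
candidate 6: n = (1, 0, -1, -1) → π⊥ ≈ (+0.2929, +0.2929); max(|x|,|y|,|x±y|/√2) = 0.4142 ≤ 1.2 ⇒ ∈ W
candidate 7: n = (1, 0, -1, 0) → π⊥ ≈ (+1.0000, +1.0000); max(|x|,|y|,|x±y|/√2) = 1.4142 > 1.2 ⇒ ∉ W
candidate 8: n = (-1, 1, -1, 1) → π⊥ ≈ (-1.0000, +2.4142); max(|x|,|y|,|x±y|/√2) = 2.4142 > 1.2 ⇒ ∉ W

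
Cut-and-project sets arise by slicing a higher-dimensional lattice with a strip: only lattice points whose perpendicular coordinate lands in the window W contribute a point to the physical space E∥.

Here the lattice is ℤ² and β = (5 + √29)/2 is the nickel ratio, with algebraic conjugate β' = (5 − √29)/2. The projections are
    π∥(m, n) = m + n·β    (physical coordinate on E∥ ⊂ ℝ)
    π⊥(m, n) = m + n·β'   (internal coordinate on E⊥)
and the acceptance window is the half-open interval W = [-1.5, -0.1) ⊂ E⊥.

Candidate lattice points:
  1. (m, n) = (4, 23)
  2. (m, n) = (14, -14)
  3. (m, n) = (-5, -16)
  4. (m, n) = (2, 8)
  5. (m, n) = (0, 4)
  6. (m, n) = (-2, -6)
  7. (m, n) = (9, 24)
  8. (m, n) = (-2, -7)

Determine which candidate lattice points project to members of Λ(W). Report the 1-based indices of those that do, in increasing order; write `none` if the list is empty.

1, 5, 6, 8

Compute β' = (5−√29)/2 = -0.1926, so π⊥(m,n) = m -0.1926·n.
#1 (4,23): internal coord 4 + (23)·β' = -0.4294; -0.4294 ∈ [-1.5, -0.1) → IN Λ
#2 (14,-14): internal coord 14 + (-14)·β' = +16.6962; +16.6962 ∉ [-1.5, -0.1) → out
#3 (-5,-16): internal coord -5 + (-16)·β' = -1.9187; -1.9187 ∉ [-1.5, -0.1) → out
#4 (2,8): internal coord 2 + (8)·β' = +0.4593; +0.4593 ∉ [-1.5, -0.1) → out
#5 (0,4): internal coord 0 + (4)·β' = -0.7703; -0.7703 ∈ [-1.5, -0.1) → IN Λ
#6 (-2,-6): internal coord -2 + (-6)·β' = -0.8445; -0.8445 ∈ [-1.5, -0.1) → IN Λ
#7 (9,24): internal coord 9 + (24)·β' = +4.3780; +4.3780 ∉ [-1.5, -0.1) → out
#8 (-2,-7): internal coord -2 + (-7)·β' = -0.6519; -0.6519 ∈ [-1.5, -0.1) → IN Λ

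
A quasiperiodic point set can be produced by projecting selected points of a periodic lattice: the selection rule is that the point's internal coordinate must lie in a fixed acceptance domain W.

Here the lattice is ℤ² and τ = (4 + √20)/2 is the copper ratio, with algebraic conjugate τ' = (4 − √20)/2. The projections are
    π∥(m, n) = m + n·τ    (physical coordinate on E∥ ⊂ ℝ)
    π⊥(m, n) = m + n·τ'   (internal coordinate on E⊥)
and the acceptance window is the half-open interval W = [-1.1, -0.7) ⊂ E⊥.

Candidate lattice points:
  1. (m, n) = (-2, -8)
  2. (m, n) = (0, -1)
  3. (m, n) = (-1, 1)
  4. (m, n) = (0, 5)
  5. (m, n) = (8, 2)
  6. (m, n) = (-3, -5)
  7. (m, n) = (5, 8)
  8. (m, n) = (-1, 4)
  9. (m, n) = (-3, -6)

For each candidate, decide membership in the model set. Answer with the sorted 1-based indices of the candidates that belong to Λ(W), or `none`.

none

Compute τ' = (4−√20)/2 = -0.236068, so π⊥(m,n) = m -0.236068·n.
[1] lift (-2,-8): star map gives -0.111456; window check -1.1 ≤ -0.111456 < -0.7 is false → out
[2] lift (0,-1): star map gives 0.236068; window check -1.1 ≤ 0.236068 < -0.7 is false → out
[3] lift (-1,1): star map gives -1.236068; window check -1.1 ≤ -1.236068 < -0.7 is false → out
[4] lift (0,5): star map gives -1.180340; window check -1.1 ≤ -1.180340 < -0.7 is false → out
[5] lift (8,2): star map gives 7.527864; window check -1.1 ≤ 7.527864 < -0.7 is false → out
[6] lift (-3,-5): star map gives -1.819660; window check -1.1 ≤ -1.819660 < -0.7 is false → out
[7] lift (5,8): star map gives 3.111456; window check -1.1 ≤ 3.111456 < -0.7 is false → out
[8] lift (-1,4): star map gives -1.944272; window check -1.1 ≤ -1.944272 < -0.7 is false → out
[9] lift (-3,-6): star map gives -1.583592; window check -1.1 ≤ -1.583592 < -0.7 is false → out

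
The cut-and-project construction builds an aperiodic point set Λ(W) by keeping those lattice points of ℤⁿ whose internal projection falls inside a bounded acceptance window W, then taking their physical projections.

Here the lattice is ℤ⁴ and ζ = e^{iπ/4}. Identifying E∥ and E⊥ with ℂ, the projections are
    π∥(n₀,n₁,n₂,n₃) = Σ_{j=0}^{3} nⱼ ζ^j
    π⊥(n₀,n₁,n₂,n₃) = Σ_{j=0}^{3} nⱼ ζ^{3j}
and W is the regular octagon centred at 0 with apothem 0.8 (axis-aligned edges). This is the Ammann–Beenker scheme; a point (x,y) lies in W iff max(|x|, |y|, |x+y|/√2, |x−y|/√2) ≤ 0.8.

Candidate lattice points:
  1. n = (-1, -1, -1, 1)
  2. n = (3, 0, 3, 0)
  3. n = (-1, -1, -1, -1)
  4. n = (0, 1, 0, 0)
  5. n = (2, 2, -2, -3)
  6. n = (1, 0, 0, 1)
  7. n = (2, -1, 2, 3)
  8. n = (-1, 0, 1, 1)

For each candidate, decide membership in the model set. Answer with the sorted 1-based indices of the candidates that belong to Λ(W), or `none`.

8

With ζ = e^{iπ/4} the internal vectors are ζ^0,ζ^3,ζ^6,ζ^9.
candidate 1: n = (-1, -1, -1, 1) → π⊥ ≈ (+0.414214, +1.000000); max(|x|,|y|,|x±y|/√2) = 1.000000 > 0.8 ⇒ ∉ W
candidate 2: n = (3, 0, 3, 0) → π⊥ ≈ (+3.000000, -3.000000); max(|x|,|y|,|x±y|/√2) = 4.242641 > 0.8 ⇒ ∉ W
candidate 3: n = (-1, -1, -1, -1) → π⊥ ≈ (-1.000000, -0.414214); max(|x|,|y|,|x±y|/√2) = 1.000000 > 0.8 ⇒ ∉ W
candidate 4: n = (0, 1, 0, 0) → π⊥ ≈ (-0.707107, +0.707107); max(|x|,|y|,|x±y|/√2) = 1.000000 > 0.8 ⇒ ∉ W
candidate 5: n = (2, 2, -2, -3) → π⊥ ≈ (-1.535534, +1.292893); max(|x|,|y|,|x±y|/√2) = 2.000000 > 0.8 ⇒ ∉ W
candidate 6: n = (1, 0, 0, 1) → π⊥ ≈ (+1.707107, +0.707107); max(|x|,|y|,|x±y|/√2) = 1.707107 > 0.8 ⇒ ∉ W
candidate 7: n = (2, -1, 2, 3) → π⊥ ≈ (+4.828427, -0.585786); max(|x|,|y|,|x±y|/√2) = 4.828427 > 0.8 ⇒ ∉ W
candidate 8: n = (-1, 0, 1, 1) → π⊥ ≈ (-0.292893, -0.292893); max(|x|,|y|,|x±y|/√2) = 0.414214 ≤ 0.8 ⇒ ∈ W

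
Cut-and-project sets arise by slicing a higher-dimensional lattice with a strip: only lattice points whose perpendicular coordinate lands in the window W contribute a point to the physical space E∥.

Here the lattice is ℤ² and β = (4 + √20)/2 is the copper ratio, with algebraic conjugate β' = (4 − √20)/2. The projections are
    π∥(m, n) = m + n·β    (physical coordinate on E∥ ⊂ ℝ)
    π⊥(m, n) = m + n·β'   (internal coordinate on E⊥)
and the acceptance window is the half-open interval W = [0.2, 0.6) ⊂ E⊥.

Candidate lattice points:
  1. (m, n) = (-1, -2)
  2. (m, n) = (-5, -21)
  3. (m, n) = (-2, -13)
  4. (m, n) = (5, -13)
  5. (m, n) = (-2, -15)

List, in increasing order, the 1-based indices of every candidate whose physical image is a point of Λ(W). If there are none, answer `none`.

none

Numerically β ≈ 4.2361 and β' = −1/β ≈ -0.2361.
candidate 1: (m,n)=(-1,-2) → π∥ = -1-2·β ≈ -9.4721, π⊥ = -1-2·β' ≈ -0.5279 ∉ [0.2, 0.6) ⇒ out
candidate 2: (m,n)=(-5,-21) → π∥ = -5-21·β ≈ -93.9574, π⊥ = -5-21·β' ≈ -0.0426 ∉ [0.2, 0.6) ⇒ out
candidate 3: (m,n)=(-2,-13) → π∥ = -2-13·β ≈ -57.0689, π⊥ = -2-13·β' ≈ 1.0689 ∉ [0.2, 0.6) ⇒ out
candidate 4: (m,n)=(5,-13) → π∥ = 5-13·β ≈ -50.0689, π⊥ = 5-13·β' ≈ 8.0689 ∉ [0.2, 0.6) ⇒ out
candidate 5: (m,n)=(-2,-15) → π∥ = -2-15·β ≈ -65.5410, π⊥ = -2-15·β' ≈ 1.5410 ∉ [0.2, 0.6) ⇒ out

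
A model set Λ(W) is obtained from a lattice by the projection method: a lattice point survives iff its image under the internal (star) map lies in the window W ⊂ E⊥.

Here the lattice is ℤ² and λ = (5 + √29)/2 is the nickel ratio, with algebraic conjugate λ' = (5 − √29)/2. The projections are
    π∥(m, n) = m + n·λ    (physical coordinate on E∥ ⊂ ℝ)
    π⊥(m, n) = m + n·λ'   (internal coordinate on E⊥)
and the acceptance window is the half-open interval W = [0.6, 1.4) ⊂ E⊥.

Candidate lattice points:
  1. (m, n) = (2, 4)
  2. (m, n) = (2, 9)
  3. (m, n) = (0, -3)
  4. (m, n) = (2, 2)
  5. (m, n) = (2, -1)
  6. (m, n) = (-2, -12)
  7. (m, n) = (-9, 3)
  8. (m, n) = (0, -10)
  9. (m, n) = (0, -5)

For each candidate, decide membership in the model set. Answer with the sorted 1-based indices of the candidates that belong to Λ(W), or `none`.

λ' = (5−√29)/2 ≈ -0.19258.
[1] lift (2,4): star map gives 1.22967; window check 0.6 ≤ 1.22967 < 1.4 is true → IN Λ
[2] lift (2,9): star map gives 0.26676; window check 0.6 ≤ 0.26676 < 1.4 is false → out
[3] lift (0,-3): star map gives 0.57775; window check 0.6 ≤ 0.57775 < 1.4 is false → out
[4] lift (2,2): star map gives 1.61484; window check 0.6 ≤ 1.61484 < 1.4 is false → out
[5] lift (2,-1): star map gives 2.19258; window check 0.6 ≤ 2.19258 < 1.4 is false → out
[6] lift (-2,-12): star map gives 0.31099; window check 0.6 ≤ 0.31099 < 1.4 is false → out
[7] lift (-9,3): star map gives -9.57775; window check 0.6 ≤ -9.57775 < 1.4 is false → out
[8] lift (0,-10): star map gives 1.92582; window check 0.6 ≤ 1.92582 < 1.4 is false → out
[9] lift (0,-5): star map gives 0.96291; window check 0.6 ≤ 0.96291 < 1.4 is true → IN Λ

1, 9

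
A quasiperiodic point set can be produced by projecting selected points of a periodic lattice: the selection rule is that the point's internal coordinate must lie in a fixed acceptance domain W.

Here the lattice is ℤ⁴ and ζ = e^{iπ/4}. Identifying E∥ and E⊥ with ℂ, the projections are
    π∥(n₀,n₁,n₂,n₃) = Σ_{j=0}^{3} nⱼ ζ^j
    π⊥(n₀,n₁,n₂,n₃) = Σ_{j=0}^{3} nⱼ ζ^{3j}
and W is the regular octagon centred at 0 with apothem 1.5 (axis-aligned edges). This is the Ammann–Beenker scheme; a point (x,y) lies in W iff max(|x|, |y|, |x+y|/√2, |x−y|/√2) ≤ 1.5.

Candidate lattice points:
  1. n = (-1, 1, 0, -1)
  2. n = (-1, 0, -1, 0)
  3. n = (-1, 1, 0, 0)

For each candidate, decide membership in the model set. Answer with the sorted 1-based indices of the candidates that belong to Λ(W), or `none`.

π⊥(n) = n₀ + n₁ζ³ + n₂ζ⁶ + n₃ζ⁹ where ζ = e^{iπ/4}.
candidate 1: n = (-1, 1, 0, -1) → π⊥ ≈ (-2.4142, +0.0000); max(|x|,|y|,|x±y|/√2) = 2.4142 > 1.5 ⇒ ∉ W
candidate 2: n = (-1, 0, -1, 0) → π⊥ ≈ (-1.0000, +1.0000); max(|x|,|y|,|x±y|/√2) = 1.4142 ≤ 1.5 ⇒ ∈ W
candidate 3: n = (-1, 1, 0, 0) → π⊥ ≈ (-1.7071, +0.7071); max(|x|,|y|,|x±y|/√2) = 1.7071 > 1.5 ⇒ ∉ W

2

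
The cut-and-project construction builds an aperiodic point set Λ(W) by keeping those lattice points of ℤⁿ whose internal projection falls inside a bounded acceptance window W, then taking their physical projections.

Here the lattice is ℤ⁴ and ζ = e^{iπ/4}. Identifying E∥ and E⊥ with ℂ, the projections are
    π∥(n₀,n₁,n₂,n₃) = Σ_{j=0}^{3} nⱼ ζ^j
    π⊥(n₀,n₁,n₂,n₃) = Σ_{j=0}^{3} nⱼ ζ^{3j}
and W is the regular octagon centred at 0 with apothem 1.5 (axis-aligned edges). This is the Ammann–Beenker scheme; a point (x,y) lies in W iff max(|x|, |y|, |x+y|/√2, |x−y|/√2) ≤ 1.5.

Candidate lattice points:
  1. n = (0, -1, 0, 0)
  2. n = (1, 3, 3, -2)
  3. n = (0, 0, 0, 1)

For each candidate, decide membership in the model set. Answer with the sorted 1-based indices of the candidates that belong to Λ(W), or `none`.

Internal map: ζ^{3j} for j=0..3 gives (1,0), (−√2/2,√2/2), (0,−1), (√2/2,√2/2).
#1 (0, -1, 0, 0): internal (0.7071, -0.7071); octagon support 1.0000 vs apothem 1.5 → ∈ W
#2 (1, 3, 3, -2): internal (-2.5355, -2.2929); octagon support 3.4142 vs apothem 1.5 → ∉ W
#3 (0, 0, 0, 1): internal (0.7071, 0.7071); octagon support 1.0000 vs apothem 1.5 → ∈ W

1, 3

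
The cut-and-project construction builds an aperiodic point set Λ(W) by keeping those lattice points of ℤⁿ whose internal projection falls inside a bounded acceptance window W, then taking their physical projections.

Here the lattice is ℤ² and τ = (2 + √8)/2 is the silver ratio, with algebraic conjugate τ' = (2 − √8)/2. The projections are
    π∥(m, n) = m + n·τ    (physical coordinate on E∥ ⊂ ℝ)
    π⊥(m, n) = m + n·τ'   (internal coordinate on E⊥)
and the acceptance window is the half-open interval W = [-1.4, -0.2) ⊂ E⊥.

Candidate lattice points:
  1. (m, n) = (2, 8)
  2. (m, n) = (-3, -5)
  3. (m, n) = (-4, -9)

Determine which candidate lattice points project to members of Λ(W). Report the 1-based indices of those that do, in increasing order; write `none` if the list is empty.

1, 2, 3

Numerically τ ≈ 2.4142 and τ' = −1/τ ≈ -0.4142.
candidate 1: (m,n)=(2,8) → π∥ = 2+8·τ ≈ 21.3137, π⊥ = 2+8·τ' ≈ -1.3137 ∈ [-1.4, -0.2) ⇒ IN Λ
candidate 2: (m,n)=(-3,-5) → π∥ = -3-5·τ ≈ -15.0711, π⊥ = -3-5·τ' ≈ -0.9289 ∈ [-1.4, -0.2) ⇒ IN Λ
candidate 3: (m,n)=(-4,-9) → π∥ = -4-9·τ ≈ -25.7279, π⊥ = -4-9·τ' ≈ -0.2721 ∈ [-1.4, -0.2) ⇒ IN Λ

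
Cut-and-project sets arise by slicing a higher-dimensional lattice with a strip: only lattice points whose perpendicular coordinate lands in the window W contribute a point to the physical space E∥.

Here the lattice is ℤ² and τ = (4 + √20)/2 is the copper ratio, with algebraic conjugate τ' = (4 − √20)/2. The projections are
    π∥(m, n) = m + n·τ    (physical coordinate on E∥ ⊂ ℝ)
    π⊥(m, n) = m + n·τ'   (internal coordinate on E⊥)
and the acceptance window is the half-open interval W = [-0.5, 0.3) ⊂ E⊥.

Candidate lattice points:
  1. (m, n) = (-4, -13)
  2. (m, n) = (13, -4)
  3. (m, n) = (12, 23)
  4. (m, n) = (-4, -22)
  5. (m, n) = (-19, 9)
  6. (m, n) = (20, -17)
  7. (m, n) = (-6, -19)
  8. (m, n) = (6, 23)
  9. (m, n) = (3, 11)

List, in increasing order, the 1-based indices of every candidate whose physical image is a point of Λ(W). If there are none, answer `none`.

none

Compute τ' = (4−√20)/2 = -0.23607, so π⊥(m,n) = m -0.23607·n.
#1 (-4,-13): internal coord -4 + (-13)·τ' = -0.93112; -0.93112 ∉ [-0.5, 0.3) → out
#2 (13,-4): internal coord 13 + (-4)·τ' = +13.94427; +13.94427 ∉ [-0.5, 0.3) → out
#3 (12,23): internal coord 12 + (23)·τ' = +6.57044; +6.57044 ∉ [-0.5, 0.3) → out
#4 (-4,-22): internal coord -4 + (-22)·τ' = +1.19350; +1.19350 ∉ [-0.5, 0.3) → out
#5 (-19,9): internal coord -19 + (9)·τ' = -21.12461; -21.12461 ∉ [-0.5, 0.3) → out
#6 (20,-17): internal coord 20 + (-17)·τ' = +24.01316; +24.01316 ∉ [-0.5, 0.3) → out
#7 (-6,-19): internal coord -6 + (-19)·τ' = -1.51471; -1.51471 ∉ [-0.5, 0.3) → out
#8 (6,23): internal coord 6 + (23)·τ' = +0.57044; +0.57044 ∉ [-0.5, 0.3) → out
#9 (3,11): internal coord 3 + (11)·τ' = +0.40325; +0.40325 ∉ [-0.5, 0.3) → out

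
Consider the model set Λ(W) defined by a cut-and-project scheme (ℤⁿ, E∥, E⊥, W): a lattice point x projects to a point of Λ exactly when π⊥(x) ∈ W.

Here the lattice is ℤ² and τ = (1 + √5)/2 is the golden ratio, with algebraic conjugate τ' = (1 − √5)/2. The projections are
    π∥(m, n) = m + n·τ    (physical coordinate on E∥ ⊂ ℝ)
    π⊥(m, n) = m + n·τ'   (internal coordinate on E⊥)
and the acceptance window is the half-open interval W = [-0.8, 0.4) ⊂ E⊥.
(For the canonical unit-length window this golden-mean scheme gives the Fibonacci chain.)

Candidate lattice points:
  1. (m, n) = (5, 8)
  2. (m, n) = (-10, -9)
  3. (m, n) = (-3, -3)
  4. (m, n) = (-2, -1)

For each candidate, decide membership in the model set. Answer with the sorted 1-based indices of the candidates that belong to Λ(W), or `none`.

Numerically τ ≈ 1.618034 and τ' = −1/τ ≈ -0.618034.
candidate 1: (m,n)=(5,8) → π∥ = 5+8·τ ≈ 17.944272, π⊥ = 5+8·τ' ≈ 0.055728 ∈ [-0.8, 0.4) ⇒ IN Λ
candidate 2: (m,n)=(-10,-9) → π∥ = -10-9·τ ≈ -24.562306, π⊥ = -10-9·τ' ≈ -4.437694 ∉ [-0.8, 0.4) ⇒ out
candidate 3: (m,n)=(-3,-3) → π∥ = -3-3·τ ≈ -7.854102, π⊥ = -3-3·τ' ≈ -1.145898 ∉ [-0.8, 0.4) ⇒ out
candidate 4: (m,n)=(-2,-1) → π∥ = -2-1·τ ≈ -3.618034, π⊥ = -2-1·τ' ≈ -1.381966 ∉ [-0.8, 0.4) ⇒ out

1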